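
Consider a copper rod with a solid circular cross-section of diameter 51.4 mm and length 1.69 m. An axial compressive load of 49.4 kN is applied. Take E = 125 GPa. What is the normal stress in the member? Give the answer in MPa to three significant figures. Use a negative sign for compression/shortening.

A = 2075 mm².
σ = N/A = -49400/2075 = -23.81 MPa.

-23.8 MPa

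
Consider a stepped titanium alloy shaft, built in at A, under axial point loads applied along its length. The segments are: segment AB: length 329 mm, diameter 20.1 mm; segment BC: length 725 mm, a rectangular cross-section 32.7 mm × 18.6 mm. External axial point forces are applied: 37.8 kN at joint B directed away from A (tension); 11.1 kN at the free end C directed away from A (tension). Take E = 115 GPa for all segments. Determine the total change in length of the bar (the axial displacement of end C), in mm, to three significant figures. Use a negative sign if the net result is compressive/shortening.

Internal axial forces (sectioning from the free end, tension +): N_BC = 11.1 kN, N_AB = 48.9 kN.
A_AB = 317.3 mm².
A_BC = 608.2 mm².
δ_AB = 48900·329/(317.3·115000) = 0.4409 mm
δ_BC = 11100·725/(608.2·115000) = 0.1151 mm
δ = Σδ_i = 0.5559 mm.

0.556 mm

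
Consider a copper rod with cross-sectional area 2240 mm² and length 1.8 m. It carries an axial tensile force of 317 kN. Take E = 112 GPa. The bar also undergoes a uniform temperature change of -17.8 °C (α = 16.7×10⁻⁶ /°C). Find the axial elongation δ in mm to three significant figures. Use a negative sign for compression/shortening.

δ_mech = NL/(AE) = 317000·1800/(2240·112000) = 2.274 mm.
δ_thermal = αLΔT = 16.7e-6·1800·-17.8 = -0.5351 mm.
δ = δ_mech + δ_thermal = 1.739 mm.

1.74 mm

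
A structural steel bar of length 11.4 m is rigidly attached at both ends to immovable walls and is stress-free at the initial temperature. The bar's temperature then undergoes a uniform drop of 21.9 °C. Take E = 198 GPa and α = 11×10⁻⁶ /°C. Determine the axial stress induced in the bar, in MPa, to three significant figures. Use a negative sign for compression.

47.7 MPa

Free thermal expansion αLΔT = 11e-6 · 11400 · -21.9 = -2.746 mm.
The walls impose strain ε = −(-2.746)/11400 = 2.4090e-04; σ = Eε = 198000 · 2.4090e-04 = 47.7 MPa.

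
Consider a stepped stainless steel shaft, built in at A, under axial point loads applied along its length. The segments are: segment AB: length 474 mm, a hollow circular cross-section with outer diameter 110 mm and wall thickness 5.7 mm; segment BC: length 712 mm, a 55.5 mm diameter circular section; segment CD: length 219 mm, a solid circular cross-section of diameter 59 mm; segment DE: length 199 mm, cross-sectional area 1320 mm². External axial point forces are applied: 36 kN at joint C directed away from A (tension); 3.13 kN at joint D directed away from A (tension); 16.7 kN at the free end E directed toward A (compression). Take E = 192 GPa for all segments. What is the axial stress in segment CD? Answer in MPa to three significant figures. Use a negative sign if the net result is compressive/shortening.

Internal axial forces (sectioning from the free end, tension +): N_DE = -16.7 kN, N_CD = -13.57 kN, N_BC = 22.43 kN, N_AB = 22.43 kN.
A_CD = 2734 mm².
σ_CD = N_CD/A_CD = -13570/2734 = -4.963 MPa.

-4.96 MPa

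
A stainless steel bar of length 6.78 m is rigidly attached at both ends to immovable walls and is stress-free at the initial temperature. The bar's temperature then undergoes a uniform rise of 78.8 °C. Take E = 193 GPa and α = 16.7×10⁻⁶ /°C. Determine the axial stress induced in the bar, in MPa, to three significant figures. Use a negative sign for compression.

Free thermal expansion αLΔT = 16.7e-6 · 6780 · 78.8 = 8.922 mm.
The walls impose strain ε = −(8.922)/6780 = -1.3160e-03; σ = Eε = 193000 · -1.3160e-03 = -254 MPa.

-254 MPa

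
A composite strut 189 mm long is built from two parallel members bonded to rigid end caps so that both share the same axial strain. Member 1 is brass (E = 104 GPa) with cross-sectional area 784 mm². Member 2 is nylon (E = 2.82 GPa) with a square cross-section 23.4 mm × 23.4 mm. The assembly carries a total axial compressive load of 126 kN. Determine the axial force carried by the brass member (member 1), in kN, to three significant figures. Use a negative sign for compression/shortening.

A_2 = 547.6 mm².
Equal strain + equilibrium ⇒ each member carries load in proportion to AE: A₁E₁ = 81540000 N, A₂E₂ = 1544000 N, ΣAE = 83080000 N.
F₁ = P·A₁E₁/ΣAE = -126000·81540000/83080000 = -123700 N.

-124 kN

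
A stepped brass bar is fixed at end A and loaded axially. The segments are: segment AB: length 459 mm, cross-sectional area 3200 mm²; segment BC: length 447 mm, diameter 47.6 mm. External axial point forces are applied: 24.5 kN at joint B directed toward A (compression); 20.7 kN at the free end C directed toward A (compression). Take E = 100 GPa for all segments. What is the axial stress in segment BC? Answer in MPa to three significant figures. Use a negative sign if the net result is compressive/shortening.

Internal axial forces (sectioning from the free end, tension +): N_BC = -20.7 kN, N_AB = -45.2 kN.
A_BC = 1780 mm².
σ_BC = N_BC/A_BC = -20700/1780 = -11.63 MPa.

-11.6 MPa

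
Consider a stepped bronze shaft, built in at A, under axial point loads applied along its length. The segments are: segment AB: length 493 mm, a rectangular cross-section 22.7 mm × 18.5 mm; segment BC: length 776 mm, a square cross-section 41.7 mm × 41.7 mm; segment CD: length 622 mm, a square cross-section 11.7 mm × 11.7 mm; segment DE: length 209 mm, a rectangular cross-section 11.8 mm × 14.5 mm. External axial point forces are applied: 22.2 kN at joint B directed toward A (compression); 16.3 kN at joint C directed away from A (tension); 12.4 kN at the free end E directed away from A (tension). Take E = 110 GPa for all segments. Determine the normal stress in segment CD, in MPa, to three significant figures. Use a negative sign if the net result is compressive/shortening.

90.6 MPa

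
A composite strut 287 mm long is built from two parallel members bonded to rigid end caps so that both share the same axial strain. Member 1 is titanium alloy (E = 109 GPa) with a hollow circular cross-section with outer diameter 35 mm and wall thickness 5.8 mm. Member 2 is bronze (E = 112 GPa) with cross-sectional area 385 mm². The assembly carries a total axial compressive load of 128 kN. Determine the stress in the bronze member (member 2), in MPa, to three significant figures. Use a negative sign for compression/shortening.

A_1 = 532.1 mm².
Equal strain + equilibrium ⇒ each member carries load in proportion to AE: A₁E₁ = 57990000 N, A₂E₂ = 43120000 N, ΣAE = 101100000 N.
σ₂ = P·E₂/ΣAE = -128000·112000/101100000 = -141.8 MPa.

-142 MPa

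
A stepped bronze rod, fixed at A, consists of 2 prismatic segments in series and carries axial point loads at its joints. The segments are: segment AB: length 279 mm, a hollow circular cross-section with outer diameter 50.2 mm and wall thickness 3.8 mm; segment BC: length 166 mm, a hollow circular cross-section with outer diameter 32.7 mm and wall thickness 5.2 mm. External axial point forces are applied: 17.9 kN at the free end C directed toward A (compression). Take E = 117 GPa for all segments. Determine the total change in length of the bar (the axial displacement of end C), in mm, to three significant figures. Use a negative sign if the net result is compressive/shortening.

-0.134 mm

Internal axial forces (sectioning from the free end, tension +): N_BC = -17.9 kN, N_AB = -17.9 kN.
A_AB = 553.9 mm².
A_BC = 449.2 mm².
δ_AB = -17900·279/(553.9·117000) = -0.07706 mm
δ_BC = -17900·166/(449.2·117000) = -0.05653 mm
δ = Σδ_i = -0.1336 mm.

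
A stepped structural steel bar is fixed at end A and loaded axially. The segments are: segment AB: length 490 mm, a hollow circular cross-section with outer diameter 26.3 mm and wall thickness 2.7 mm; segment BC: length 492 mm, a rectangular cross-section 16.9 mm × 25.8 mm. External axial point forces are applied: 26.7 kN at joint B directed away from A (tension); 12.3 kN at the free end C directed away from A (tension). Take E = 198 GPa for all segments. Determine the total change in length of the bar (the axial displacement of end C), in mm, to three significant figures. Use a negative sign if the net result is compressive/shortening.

0.552 mm

Internal axial forces (sectioning from the free end, tension +): N_BC = 12.3 kN, N_AB = 39 kN.
A_AB = 200.2 mm².
A_BC = 436 mm².
δ_AB = 39000·490/(200.2·198000) = 0.4821 mm
δ_BC = 12300·492/(436·198000) = 0.0701 mm
δ = Σδ_i = 0.5522 mm.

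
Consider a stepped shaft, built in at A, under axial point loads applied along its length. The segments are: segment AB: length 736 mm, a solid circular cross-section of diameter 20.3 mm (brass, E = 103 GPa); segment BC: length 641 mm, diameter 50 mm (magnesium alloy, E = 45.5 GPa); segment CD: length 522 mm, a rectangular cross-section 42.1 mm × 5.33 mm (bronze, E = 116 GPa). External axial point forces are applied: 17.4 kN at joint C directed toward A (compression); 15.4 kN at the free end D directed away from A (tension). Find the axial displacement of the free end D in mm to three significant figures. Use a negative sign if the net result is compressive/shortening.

Internal axial forces (sectioning from the free end, tension +): N_CD = 15.4 kN, N_BC = -2 kN, N_AB = -2 kN.
A_AB = 323.7 mm².
A_BC = 1963 mm².
A_CD = 224.4 mm².
δ_AB = -2000·736/(323.7·103000) = -0.04416 mm
δ_BC = -2000·641/(1963·45500) = -0.01435 mm
δ_CD = 15400·522/(224.4·116000) = 0.3088 mm
δ = Σδ_i = 0.2503 mm.

0.250 mm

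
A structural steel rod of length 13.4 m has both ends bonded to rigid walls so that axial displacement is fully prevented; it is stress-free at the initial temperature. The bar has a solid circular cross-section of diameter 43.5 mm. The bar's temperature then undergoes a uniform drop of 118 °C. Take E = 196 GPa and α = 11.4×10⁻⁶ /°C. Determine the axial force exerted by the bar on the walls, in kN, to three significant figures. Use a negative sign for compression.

Free thermal expansion αLΔT = 11.4e-6 · 13400 · -118 = -18.03 mm.
The walls impose strain ε = −(-18.03)/13400 = 1.3452e-03; σ = Eε = 196000 · 1.3452e-03 = 263.7 MPa.
Wall reaction R = σ·A = 263.7·1486 = 391800 N = 391.8 kN.

392 kN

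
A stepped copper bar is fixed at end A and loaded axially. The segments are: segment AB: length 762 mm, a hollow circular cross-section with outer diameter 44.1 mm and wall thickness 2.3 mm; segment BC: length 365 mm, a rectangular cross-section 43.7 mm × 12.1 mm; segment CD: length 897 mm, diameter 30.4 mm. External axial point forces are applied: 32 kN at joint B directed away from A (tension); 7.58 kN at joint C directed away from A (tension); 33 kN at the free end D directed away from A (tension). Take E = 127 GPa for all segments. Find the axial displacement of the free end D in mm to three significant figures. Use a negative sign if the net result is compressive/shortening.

Internal axial forces (sectioning from the free end, tension +): N_CD = 33 kN, N_BC = 40.58 kN, N_AB = 72.58 kN.
A_AB = 302 mm².
A_BC = 528.8 mm².
A_CD = 725.8 mm².
δ_AB = 72580·762/(302·127000) = 1.442 mm
δ_BC = 40580·365/(528.8·127000) = 0.2206 mm
δ_CD = 33000·897/(725.8·127000) = 0.3211 mm
δ = Σδ_i = 1.984 mm.

1.98 mm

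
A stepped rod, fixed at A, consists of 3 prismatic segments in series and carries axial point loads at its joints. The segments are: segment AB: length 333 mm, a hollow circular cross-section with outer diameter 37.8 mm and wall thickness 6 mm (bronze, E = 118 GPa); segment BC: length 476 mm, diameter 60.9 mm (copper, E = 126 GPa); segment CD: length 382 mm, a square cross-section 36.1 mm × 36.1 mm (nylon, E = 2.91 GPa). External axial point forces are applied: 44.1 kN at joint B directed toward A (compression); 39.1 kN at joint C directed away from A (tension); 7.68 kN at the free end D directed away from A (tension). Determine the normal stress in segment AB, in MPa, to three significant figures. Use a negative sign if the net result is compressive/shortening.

4.47 MPa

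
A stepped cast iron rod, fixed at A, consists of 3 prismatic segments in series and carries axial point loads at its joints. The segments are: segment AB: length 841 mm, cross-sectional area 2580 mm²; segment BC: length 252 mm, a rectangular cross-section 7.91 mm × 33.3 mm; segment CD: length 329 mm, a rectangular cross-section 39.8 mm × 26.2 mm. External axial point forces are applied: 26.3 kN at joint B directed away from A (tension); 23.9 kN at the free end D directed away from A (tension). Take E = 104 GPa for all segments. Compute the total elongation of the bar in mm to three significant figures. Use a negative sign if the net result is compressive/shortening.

0.450 mm

Internal axial forces (sectioning from the free end, tension +): N_CD = 23.9 kN, N_BC = 23.9 kN, N_AB = 50.2 kN.
A_BC = 263.4 mm².
A_CD = 1043 mm².
δ_AB = 50200·841/(2580·104000) = 0.1573 mm
δ_BC = 23900·252/(263.4·104000) = 0.2199 mm
δ_CD = 23900·329/(1043·104000) = 0.07251 mm
δ = Σδ_i = 0.4497 mm.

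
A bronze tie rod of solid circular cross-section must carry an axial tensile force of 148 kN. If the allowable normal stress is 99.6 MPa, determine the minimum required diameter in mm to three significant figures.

Required area A ≥ P/σ_allow = 148000/99.6 = 1486 mm².
For a solid circular section, d ≥ √(4A/π) = 43.5 mm.

43.5 mm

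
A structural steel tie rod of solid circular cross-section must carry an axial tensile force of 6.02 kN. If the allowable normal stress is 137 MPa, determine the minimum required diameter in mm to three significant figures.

Required area A ≥ P/σ_allow = 6020/137 = 43.94 mm².
For a solid circular section, d ≥ √(4A/π) = 7.48 mm.

7.48 mm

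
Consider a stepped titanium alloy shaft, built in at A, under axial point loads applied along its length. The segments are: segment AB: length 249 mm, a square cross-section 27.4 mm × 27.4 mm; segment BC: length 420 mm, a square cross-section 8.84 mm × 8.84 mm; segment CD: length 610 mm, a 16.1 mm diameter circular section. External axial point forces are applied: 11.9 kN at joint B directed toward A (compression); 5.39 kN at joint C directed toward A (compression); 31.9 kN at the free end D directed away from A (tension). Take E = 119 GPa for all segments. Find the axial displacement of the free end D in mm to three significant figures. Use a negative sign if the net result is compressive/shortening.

Internal axial forces (sectioning from the free end, tension +): N_CD = 31.9 kN, N_BC = 26.51 kN, N_AB = 14.61 kN.
A_AB = 750.8 mm².
A_BC = 78.15 mm².
A_CD = 203.6 mm².
δ_AB = 14610·249/(750.8·119000) = 0.04072 mm
δ_BC = 26510·420/(78.15·119000) = 1.197 mm
δ_CD = 31900·610/(203.6·119000) = 0.8032 mm
δ = Σδ_i = 2.041 mm.

2.04 mm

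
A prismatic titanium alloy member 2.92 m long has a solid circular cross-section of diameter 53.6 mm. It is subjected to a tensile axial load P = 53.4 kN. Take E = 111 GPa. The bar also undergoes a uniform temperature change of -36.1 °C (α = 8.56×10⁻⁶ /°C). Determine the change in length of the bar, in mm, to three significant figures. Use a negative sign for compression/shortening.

A = 2256 mm².
δ_mech = NL/(AE) = 53400·2920/(2256·111000) = 0.6226 mm.
δ_thermal = αLΔT = 8.56e-6·2920·-36.1 = -0.9023 mm.
δ = δ_mech + δ_thermal = -0.2798 mm.

-0.280 mm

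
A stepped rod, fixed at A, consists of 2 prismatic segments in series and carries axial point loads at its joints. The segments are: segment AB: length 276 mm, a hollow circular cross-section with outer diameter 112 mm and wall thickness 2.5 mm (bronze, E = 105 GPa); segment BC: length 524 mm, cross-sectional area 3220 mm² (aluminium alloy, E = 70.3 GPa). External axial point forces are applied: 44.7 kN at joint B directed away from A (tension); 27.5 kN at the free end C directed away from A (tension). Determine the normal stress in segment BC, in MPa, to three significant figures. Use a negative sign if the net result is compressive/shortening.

8.54 MPa

Internal axial forces (sectioning from the free end, tension +): N_BC = 27.5 kN, N_AB = 72.2 kN.
σ_BC = N_BC/A_BC = 27500/3220 = 8.54 MPa.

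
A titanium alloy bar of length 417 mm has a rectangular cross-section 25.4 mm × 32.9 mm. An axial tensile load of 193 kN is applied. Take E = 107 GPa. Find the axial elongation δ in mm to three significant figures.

0.900 mm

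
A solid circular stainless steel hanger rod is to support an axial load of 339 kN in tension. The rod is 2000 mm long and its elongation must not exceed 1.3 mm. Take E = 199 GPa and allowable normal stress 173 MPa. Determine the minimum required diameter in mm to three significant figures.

Required area A ≥ P/σ_allow = 339000/173 = 1960 mm².
For a solid circular section, d ≥ √(4A/π) = 49.95 mm.
Elongation limit: A ≥ PL/(Eδ_allow) = 339000·2000/(199000·1.3) = 2621 mm² ⇒ d ≥ 57.77 mm.
The elongation limit governs.

57.8 mm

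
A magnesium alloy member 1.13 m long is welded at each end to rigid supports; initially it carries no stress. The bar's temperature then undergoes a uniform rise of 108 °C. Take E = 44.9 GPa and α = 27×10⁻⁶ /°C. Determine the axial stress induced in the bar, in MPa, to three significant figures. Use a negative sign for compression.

-131 MPa

Free thermal expansion αLΔT = 27e-6 · 1130 · 108 = 3.295 mm.
The walls impose strain ε = −(3.295)/1130 = -2.9160e-03; σ = Eε = 44900 · -2.9160e-03 = -130.9 MPa.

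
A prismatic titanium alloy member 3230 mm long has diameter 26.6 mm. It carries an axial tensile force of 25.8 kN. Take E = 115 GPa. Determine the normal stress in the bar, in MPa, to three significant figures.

A = 555.7 mm².
σ = N/A = 25800/555.7 = 46.43 MPa.

46.4 MPa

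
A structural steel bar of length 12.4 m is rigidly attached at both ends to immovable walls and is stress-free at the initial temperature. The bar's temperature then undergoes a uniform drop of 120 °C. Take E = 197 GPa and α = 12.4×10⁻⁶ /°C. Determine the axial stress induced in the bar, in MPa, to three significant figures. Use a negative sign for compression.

Free thermal expansion αLΔT = 12.4e-6 · 12400 · -120 = -18.45 mm.
The walls impose strain ε = −(-18.45)/12400 = 1.4880e-03; σ = Eε = 197000 · 1.4880e-03 = 293.1 MPa.

293 MPa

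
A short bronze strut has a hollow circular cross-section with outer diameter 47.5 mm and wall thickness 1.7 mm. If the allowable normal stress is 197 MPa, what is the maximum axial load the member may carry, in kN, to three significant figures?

A = 244.6 mm².
P_max = σ_allow · A = 197 · 244.6 = 48190 N = 48.19 kN.

48.2 kN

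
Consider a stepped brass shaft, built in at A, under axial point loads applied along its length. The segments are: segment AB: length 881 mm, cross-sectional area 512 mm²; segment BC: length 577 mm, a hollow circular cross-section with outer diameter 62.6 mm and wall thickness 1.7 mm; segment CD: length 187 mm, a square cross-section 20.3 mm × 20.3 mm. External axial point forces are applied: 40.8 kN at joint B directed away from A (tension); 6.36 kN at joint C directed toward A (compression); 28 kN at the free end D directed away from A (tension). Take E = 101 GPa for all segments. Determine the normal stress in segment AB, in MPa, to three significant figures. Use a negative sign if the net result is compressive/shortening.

Internal axial forces (sectioning from the free end, tension +): N_CD = 28 kN, N_BC = 21.64 kN, N_AB = 62.44 kN.
σ_AB = N_AB/A_AB = 62440/512 = 122 MPa.

122 MPa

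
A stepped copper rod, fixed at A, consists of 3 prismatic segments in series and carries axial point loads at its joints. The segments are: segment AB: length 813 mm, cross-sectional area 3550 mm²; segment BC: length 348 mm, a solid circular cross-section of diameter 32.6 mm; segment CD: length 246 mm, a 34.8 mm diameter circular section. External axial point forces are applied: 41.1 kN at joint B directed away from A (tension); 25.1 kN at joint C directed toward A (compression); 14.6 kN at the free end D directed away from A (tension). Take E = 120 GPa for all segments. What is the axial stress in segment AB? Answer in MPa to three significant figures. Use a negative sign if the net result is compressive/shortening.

8.62 MPa

Internal axial forces (sectioning from the free end, tension +): N_CD = 14.6 kN, N_BC = -10.5 kN, N_AB = 30.6 kN.
σ_AB = N_AB/A_AB = 30600/3550 = 8.62 MPa.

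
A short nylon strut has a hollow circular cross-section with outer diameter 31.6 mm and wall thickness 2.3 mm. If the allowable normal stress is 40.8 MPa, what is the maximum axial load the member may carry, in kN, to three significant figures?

8.64 kN

A = 211.7 mm².
P_max = σ_allow · A = 40.8 · 211.7 = 8638 N = 8.638 kN.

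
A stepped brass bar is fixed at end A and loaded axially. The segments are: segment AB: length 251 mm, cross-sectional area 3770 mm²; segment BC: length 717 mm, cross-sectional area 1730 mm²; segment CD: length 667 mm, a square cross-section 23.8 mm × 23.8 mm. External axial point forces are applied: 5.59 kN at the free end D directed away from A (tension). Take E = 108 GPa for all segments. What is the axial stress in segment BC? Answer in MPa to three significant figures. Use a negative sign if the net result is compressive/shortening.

3.23 MPa

Internal axial forces (sectioning from the free end, tension +): N_CD = 5.59 kN, N_BC = 5.59 kN, N_AB = 5.59 kN.
σ_BC = N_BC/A_BC = 5590/1730 = 3.231 MPa.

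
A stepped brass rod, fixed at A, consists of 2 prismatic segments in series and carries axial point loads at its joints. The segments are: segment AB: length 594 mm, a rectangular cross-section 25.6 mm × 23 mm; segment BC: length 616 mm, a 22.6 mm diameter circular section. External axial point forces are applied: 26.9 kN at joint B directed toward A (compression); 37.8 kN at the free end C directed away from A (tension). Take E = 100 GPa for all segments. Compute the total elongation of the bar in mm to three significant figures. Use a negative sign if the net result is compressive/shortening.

0.690 mm

Internal axial forces (sectioning from the free end, tension +): N_BC = 37.8 kN, N_AB = 10.9 kN.
A_AB = 588.8 mm².
A_BC = 401.1 mm².
δ_AB = 10900·594/(588.8·100000) = 0.11 mm
δ_BC = 37800·616/(401.1·100000) = 0.5805 mm
δ = Σδ_i = 0.6904 mm.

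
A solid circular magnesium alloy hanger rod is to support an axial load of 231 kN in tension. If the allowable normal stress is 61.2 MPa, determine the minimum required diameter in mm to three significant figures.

Required area A ≥ P/σ_allow = 231000/61.2 = 3775 mm².
For a solid circular section, d ≥ √(4A/π) = 69.32 mm.

69.3 mm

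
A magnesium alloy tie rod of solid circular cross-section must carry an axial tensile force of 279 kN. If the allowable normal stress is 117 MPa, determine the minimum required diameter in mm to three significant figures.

55.1 mm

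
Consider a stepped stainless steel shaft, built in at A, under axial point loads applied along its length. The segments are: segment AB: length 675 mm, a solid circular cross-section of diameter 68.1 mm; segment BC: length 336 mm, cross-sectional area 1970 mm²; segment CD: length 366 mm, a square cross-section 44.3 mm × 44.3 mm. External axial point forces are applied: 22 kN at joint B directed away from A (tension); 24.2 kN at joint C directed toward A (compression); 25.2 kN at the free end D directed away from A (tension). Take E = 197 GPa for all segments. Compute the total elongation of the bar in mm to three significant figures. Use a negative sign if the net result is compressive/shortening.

Internal axial forces (sectioning from the free end, tension +): N_CD = 25.2 kN, N_BC = 1 kN, N_AB = 23 kN.
A_AB = 3642 mm².
A_CD = 1962 mm².
δ_AB = 23000·675/(3642·197000) = 0.02164 mm
δ_BC = 1000·336/(1970·197000) = 0.0008658 mm
δ_CD = 25200·366/(1962·197000) = 0.02386 mm
δ = Σδ_i = 0.04636 mm.

0.0464 mm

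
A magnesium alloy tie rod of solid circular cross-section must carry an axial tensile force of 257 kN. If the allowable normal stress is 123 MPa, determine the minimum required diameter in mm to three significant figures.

51.6 mm

Required area A ≥ P/σ_allow = 257000/123 = 2089 mm².
For a solid circular section, d ≥ √(4A/π) = 51.58 mm.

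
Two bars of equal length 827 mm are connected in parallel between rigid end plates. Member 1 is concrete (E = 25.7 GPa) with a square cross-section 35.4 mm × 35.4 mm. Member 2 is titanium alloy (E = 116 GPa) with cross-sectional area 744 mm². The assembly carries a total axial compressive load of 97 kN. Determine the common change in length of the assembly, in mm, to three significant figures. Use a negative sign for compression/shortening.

-0.677 mm

A_1 = 1253 mm².
Equal strain + equilibrium ⇒ each member carries load in proportion to AE: A₁E₁ = 32210000 N, A₂E₂ = 86300000 N, ΣAE = 118500000 N.
δ = PL/ΣAE = -97000·827/118500000 = -0.6769 mm.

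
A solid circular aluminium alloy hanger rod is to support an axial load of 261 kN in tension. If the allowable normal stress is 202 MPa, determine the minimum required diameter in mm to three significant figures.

40.6 mm

Required area A ≥ P/σ_allow = 261000/202 = 1292 mm².
For a solid circular section, d ≥ √(4A/π) = 40.56 mm.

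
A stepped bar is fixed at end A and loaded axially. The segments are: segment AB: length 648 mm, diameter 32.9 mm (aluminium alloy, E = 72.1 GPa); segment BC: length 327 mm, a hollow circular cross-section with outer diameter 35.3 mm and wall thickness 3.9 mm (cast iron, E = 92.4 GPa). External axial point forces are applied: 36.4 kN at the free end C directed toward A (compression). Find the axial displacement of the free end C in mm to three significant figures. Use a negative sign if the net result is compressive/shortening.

Internal axial forces (sectioning from the free end, tension +): N_BC = -36.4 kN, N_AB = -36.4 kN.
A_AB = 850.1 mm².
A_BC = 384.7 mm².
δ_AB = -36400·648/(850.1·72100) = -0.3848 mm
δ_BC = -36400·327/(384.7·92400) = -0.3348 mm
δ = Σδ_i = -0.7197 mm.

-0.720 mm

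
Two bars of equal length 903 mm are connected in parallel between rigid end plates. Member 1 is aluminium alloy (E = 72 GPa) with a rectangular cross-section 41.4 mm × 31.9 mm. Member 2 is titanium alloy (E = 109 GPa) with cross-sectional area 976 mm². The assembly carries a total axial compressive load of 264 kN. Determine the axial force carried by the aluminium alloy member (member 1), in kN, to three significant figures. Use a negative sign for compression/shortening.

-125 kN

A_1 = 1321 mm².
Equal strain + equilibrium ⇒ each member carries load in proportion to AE: A₁E₁ = 95090000 N, A₂E₂ = 106400000 N, ΣAE = 201500000 N.
F₁ = P·A₁E₁/ΣAE = -264000·95090000/201500000 = -124600 N.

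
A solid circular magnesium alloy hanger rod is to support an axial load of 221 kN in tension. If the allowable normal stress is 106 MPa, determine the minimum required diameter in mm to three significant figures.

51.5 mm

Required area A ≥ P/σ_allow = 221000/106 = 2085 mm².
For a solid circular section, d ≥ √(4A/π) = 51.52 mm.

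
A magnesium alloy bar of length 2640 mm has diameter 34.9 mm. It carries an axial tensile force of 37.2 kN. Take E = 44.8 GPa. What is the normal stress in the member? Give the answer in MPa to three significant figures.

38.9 MPa

A = 956.6 mm².
σ = N/A = 37200/956.6 = 38.89 MPa.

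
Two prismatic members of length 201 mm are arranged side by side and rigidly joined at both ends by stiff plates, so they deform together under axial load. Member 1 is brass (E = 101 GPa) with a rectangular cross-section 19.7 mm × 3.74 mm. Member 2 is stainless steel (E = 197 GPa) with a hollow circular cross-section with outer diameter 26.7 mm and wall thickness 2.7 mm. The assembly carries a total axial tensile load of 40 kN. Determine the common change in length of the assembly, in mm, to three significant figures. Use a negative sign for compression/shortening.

0.169 mm

A_1 = 73.68 mm².
A_2 = 203.6 mm².
Equal strain + equilibrium ⇒ each member carries load in proportion to AE: A₁E₁ = 7441000 N, A₂E₂ = 40100000 N, ΣAE = 47550000 N.
δ = PL/ΣAE = 40000·201/47550000 = 0.1691 mm.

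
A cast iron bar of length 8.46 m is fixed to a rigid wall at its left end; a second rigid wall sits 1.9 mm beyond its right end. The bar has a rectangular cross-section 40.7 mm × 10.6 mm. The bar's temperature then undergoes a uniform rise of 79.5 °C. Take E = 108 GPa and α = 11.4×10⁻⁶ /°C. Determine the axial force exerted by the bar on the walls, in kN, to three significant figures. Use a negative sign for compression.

Free thermal expansion αLΔT = 11.4e-6 · 8460 · 79.5 = 7.667 mm.
The walls engage after the gap closes; constrained expansion = 7.667 − 1.9 = 5.767 mm.
The walls impose strain ε = −(5.767)/8460 = -6.8171e-04; σ = Eε = 108000 · -6.8171e-04 = -73.63 MPa.
Wall reaction R = σ·A = -73.63·431.4 = -31760 N = -31.76 kN.

-31.8 kN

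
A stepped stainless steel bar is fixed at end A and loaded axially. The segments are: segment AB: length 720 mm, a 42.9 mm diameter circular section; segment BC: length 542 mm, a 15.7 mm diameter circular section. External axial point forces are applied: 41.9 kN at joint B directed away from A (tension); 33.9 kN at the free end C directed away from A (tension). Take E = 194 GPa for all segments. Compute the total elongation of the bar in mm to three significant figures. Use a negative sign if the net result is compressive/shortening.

Internal axial forces (sectioning from the free end, tension +): N_BC = 33.9 kN, N_AB = 75.8 kN.
A_AB = 1445 mm².
A_BC = 193.6 mm².
δ_AB = 75800·720/(1445·194000) = 0.1946 mm
δ_BC = 33900·542/(193.6·194000) = 0.4892 mm
δ = Σδ_i = 0.6838 mm.

0.684 mm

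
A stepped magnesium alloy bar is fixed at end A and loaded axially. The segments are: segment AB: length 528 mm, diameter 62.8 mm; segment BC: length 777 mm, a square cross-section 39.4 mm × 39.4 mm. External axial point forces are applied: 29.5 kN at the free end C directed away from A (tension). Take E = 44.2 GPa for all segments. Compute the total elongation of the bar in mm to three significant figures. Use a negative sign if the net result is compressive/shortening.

0.448 mm

Internal axial forces (sectioning from the free end, tension +): N_BC = 29.5 kN, N_AB = 29.5 kN.
A_AB = 3097 mm².
A_BC = 1552 mm².
δ_AB = 29500·528/(3097·44200) = 0.1138 mm
δ_BC = 29500·777/(1552·44200) = 0.3341 mm
δ = Σδ_i = 0.4478 mm.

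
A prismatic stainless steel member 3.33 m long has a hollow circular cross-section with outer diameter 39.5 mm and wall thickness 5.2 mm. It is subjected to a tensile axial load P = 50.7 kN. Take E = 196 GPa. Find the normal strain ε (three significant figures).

4.62e-04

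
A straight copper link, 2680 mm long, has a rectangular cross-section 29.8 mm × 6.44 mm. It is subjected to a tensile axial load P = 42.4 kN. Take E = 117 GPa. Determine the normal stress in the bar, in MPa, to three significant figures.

A = 191.9 mm².
σ = N/A = 42400/191.9 = 220.9 MPa.

221 MPa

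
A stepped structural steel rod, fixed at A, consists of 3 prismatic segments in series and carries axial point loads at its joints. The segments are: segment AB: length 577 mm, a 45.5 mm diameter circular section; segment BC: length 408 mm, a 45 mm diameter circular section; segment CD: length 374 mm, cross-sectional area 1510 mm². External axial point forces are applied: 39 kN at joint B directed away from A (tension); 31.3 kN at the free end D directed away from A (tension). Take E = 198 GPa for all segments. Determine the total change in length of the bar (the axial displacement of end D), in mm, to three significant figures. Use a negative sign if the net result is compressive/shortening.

0.206 mm

Internal axial forces (sectioning from the free end, tension +): N_CD = 31.3 kN, N_BC = 31.3 kN, N_AB = 70.3 kN.
A_AB = 1626 mm².
A_BC = 1590 mm².
δ_AB = 70300·577/(1626·198000) = 0.126 mm
δ_BC = 31300·408/(1590·198000) = 0.04055 mm
δ_CD = 31300·374/(1510·198000) = 0.03915 mm
δ = Σδ_i = 0.2057 mm.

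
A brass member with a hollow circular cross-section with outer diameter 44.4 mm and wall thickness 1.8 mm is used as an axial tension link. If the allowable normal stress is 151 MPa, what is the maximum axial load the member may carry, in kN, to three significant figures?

A = 240.9 mm².
P_max = σ_allow · A = 151 · 240.9 = 36380 N = 36.38 kN.

36.4 kN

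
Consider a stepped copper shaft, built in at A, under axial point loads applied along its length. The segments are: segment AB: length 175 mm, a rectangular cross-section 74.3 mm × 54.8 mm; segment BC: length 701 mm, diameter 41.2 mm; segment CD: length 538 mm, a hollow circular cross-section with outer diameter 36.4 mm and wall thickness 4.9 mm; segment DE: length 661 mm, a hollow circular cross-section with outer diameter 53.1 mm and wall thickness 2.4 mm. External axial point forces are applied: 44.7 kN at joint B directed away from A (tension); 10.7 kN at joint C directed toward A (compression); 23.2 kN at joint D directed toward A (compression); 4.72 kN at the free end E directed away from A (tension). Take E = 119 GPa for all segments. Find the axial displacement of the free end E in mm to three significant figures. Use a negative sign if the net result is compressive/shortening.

-0.227 mm

Internal axial forces (sectioning from the free end, tension +): N_DE = 4.72 kN, N_CD = -18.48 kN, N_BC = -29.18 kN, N_AB = 15.52 kN.
A_AB = 4072 mm².
A_BC = 1333 mm².
A_CD = 484.9 mm².
A_DE = 382.3 mm².
δ_AB = 15520·175/(4072·119000) = 0.005605 mm
δ_BC = -29180·701/(1333·119000) = -0.1289 mm
δ_CD = -18480·538/(484.9·119000) = -0.1723 mm
δ_DE = 4720·661/(382.3·119000) = 0.06858 mm
δ = Σδ_i = -0.227 mm.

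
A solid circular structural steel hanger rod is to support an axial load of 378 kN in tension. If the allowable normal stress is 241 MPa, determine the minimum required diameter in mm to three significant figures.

Required area A ≥ P/σ_allow = 378000/241 = 1568 mm².
For a solid circular section, d ≥ √(4A/π) = 44.69 mm.

44.7 mm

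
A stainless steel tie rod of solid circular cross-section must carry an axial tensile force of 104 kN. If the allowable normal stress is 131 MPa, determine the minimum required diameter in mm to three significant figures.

31.8 mm

Required area A ≥ P/σ_allow = 104000/131 = 793.9 mm².
For a solid circular section, d ≥ √(4A/π) = 31.79 mm.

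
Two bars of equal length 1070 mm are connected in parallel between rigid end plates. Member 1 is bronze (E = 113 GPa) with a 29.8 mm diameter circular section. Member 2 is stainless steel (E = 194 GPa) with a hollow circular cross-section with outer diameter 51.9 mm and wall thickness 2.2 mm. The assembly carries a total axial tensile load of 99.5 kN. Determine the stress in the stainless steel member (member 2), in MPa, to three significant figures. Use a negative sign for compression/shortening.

133 MPa

A_1 = 697.5 mm².
A_2 = 343.5 mm².
Equal strain + equilibrium ⇒ each member carries load in proportion to AE: A₁E₁ = 78810000 N, A₂E₂ = 66640000 N, ΣAE = 145500000 N.
σ₂ = P·E₂/ΣAE = 99500·194000/145500000 = 132.7 MPa.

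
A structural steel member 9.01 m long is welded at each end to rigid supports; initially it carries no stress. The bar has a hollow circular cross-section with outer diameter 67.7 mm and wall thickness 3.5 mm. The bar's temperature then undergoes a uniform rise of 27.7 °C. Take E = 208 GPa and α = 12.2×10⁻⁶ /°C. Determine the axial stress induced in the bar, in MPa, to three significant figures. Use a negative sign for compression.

-70.3 MPa

Free thermal expansion αLΔT = 12.2e-6 · 9010 · 27.7 = 3.045 mm.
The walls impose strain ε = −(3.045)/9010 = -3.3794e-04; σ = Eε = 208000 · -3.3794e-04 = -70.29 MPa.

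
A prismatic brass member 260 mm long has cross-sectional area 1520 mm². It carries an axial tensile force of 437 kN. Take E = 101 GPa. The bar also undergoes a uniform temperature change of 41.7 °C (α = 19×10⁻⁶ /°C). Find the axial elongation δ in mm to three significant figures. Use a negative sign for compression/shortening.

0.946 mm

δ_mech = NL/(AE) = 437000·260/(1520·101000) = 0.7401 mm.
δ_thermal = αLΔT = 19e-6·260·41.7 = 0.206 mm.
δ = δ_mech + δ_thermal = 0.9461 mm.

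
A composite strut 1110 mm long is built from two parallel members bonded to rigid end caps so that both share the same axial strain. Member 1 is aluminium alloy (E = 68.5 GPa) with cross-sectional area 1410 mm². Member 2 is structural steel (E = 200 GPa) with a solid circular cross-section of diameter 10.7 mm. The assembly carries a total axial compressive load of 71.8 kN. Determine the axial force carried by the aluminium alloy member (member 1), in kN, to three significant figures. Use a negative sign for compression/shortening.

A_2 = 89.92 mm².
Equal strain + equilibrium ⇒ each member carries load in proportion to AE: A₁E₁ = 96580000 N, A₂E₂ = 17980000 N, ΣAE = 114600000 N.
F₁ = P·A₁E₁/ΣAE = -71800·96580000/114600000 = -60530 N.

-60.5 kN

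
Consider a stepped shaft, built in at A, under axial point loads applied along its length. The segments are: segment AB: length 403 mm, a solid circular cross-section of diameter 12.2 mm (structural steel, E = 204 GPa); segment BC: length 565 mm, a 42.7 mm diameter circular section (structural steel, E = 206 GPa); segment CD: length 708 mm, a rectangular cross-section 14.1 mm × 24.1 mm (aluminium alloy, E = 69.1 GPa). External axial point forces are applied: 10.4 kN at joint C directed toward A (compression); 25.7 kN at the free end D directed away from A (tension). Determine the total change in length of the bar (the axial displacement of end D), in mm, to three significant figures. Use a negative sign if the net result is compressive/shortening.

1.06 mm

Internal axial forces (sectioning from the free end, tension +): N_CD = 25.7 kN, N_BC = 15.3 kN, N_AB = 15.3 kN.
A_AB = 116.9 mm².
A_BC = 1432 mm².
A_CD = 339.8 mm².
δ_AB = 15300·403/(116.9·204000) = 0.2586 mm
δ_BC = 15300·565/(1432·206000) = 0.0293 mm
δ_CD = 25700·708/(339.8·69100) = 0.7749 mm
δ = Σδ_i = 1.063 mm.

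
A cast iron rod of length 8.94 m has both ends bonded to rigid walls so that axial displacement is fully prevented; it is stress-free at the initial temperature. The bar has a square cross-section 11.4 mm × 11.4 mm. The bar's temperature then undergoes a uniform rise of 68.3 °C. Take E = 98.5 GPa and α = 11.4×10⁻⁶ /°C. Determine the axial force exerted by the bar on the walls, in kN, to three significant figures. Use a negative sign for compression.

-9.97 kN

Free thermal expansion αLΔT = 11.4e-6 · 8940 · 68.3 = 6.961 mm.
The walls impose strain ε = −(6.961)/8940 = -7.7862e-04; σ = Eε = 98500 · -7.7862e-04 = -76.69 MPa.
Wall reaction R = σ·A = -76.69·130 = -9967 N = -9.967 kN.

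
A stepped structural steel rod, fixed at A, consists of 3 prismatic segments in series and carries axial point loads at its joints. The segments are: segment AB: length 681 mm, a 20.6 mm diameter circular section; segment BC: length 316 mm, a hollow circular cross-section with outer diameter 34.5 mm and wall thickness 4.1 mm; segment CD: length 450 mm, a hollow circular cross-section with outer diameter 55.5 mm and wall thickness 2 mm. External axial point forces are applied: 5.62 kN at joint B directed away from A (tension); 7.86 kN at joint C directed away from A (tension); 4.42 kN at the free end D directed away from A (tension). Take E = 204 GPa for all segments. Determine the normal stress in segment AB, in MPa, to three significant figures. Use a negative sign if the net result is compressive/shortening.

53.7 MPa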